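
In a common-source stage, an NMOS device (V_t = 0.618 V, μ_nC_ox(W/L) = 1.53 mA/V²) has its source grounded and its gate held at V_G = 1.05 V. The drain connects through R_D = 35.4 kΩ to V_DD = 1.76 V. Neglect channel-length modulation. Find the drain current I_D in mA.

V_GS = V_G = 1.05 V, so V_ov = 1.05 − 0.618 = 0.432 V.
Assume saturation: I_D = ½ k_n V_ov² = 0.5 × 1.53 × 0.432² = 0.143 mA, giving V_DS = V_DD − I_D R_D = 1.76 − 0.143 × 35.4 = -3.29 V.
But -3.29 V < V_ov = 0.432 V, so the device is actually in triode.
In triode I_D = k_n[V_ov V_DS − ½ V_DS²] and I_D = (V_DD − V_DS)/R_D. Equating: 27.1 V_DS² − 24.4 V_DS + 1.76 = 0, giving V_DS = 0.0791 V (the root below V_ov).
I_D = (1.76 − 0.0791) / 35.4 = 0.0475 mA.

I_D = 0.0475 mA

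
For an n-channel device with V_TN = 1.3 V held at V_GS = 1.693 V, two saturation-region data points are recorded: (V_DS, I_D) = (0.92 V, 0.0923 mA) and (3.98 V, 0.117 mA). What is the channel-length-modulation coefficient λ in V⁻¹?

With V_GS fixed, I_D ∝ (1 + λ V_DS) in saturation, so I_D2/I_D1 = (1 + λ V_DS2)/(1 + λ V_DS1).
0.117/0.0923 = 1.268 = (1 + 3.98 λ)/(1 + 0.92 λ).
Solving: λ (I_D1 V_DS2 − I_D2 V_DS1) = I_D2 − I_D1, so λ = (0.117 − 0.0923) / (0.0923 × 3.98 − 0.117 × 0.92) = 0.0247 / 0.26 = 0.0951 V⁻¹.

λ = 0.0951 V⁻¹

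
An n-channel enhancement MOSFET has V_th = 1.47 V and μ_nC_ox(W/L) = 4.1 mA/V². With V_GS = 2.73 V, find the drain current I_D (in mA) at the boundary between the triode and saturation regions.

I_D = 3.25 mA

At the boundary V_DS = V_ov = V_GS − V_th = 2.73 − 1.47 = 1.26 V.
I_D = ½ k_n V_ov² = 0.5 × 4.1 × 1.26² = 3.25 mA.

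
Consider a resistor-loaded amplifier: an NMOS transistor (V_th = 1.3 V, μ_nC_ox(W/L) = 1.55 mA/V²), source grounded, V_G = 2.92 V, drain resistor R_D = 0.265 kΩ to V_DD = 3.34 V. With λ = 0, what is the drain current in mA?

V_GS = V_G = 2.92 V, so V_ov = 2.92 − 1.3 = 1.62 V.
Assume saturation: I_D = ½ k_n V_ov² = 0.5 × 1.55 × 1.62² = 2.03 mA, giving V_DS = V_DD − I_D R_D = 3.34 − 2.03 × 0.265 = 2.8 V.
V_DS = 2.8 V ≥ V_ov = 1.62 V, confirming saturation.

I_D = 2.03 mA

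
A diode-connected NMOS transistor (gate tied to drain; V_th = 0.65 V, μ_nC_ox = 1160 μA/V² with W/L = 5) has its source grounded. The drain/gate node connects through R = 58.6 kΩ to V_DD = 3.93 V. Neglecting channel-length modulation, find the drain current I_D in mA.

I_D = 0.0537 mA

With gate tied to drain, V_GS = V_DS ≥ V_GS − V_th, so the device is in saturation.
k_n = μ_nC_ox · (W/L) = 5.8 mA/V².
KCL at the drain: ½ k_n (V_GS − V_th)² = (V_DD − V_GS)/R.
Let x = V_GS − 0.65. Then 170 x² + x − 3.28 = 0, giving x = 0.136 V (positive root), so V_GS = 0.786 V.
I_D = (V_DD − V_GS)/R = (3.93 − 0.786) / 58.6 = 0.0537 mA.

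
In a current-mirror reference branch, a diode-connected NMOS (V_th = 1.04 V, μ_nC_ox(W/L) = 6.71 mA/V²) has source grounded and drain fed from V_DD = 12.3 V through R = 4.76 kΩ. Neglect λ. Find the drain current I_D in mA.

I_D = 2.20 mA

With gate tied to drain, V_GS = V_DS ≥ V_GS − V_th, so the device is in saturation.
KCL at the drain: ½ k_n (V_GS − V_th)² = (V_DD − V_GS)/R.
Let x = V_GS − 1.04. Then 16 x² + x − 11.26 = 0, giving x = 0.809 V (positive root), so V_GS = 1.85 V.
I_D = (V_DD − V_GS)/R = (12.3 − 1.85) / 4.76 = 2.2 mA.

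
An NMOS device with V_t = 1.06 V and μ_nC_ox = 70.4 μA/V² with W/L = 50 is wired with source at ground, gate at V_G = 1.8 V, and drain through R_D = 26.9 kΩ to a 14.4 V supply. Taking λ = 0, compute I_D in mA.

V_GS = V_G = 1.8 V, so V_ov = 1.8 − 1.06 = 0.74 V.
k_n = μ_nC_ox · (W/L) = 3.52 mA/V².
Assume saturation: I_D = ½ k_n V_ov² = 0.5 × 3.52 × 0.74² = 0.964 mA, giving V_DS = V_DD − I_D R_D = 14.4 − 0.964 × 26.9 = -11.5 V.
But -11.5 V < V_ov = 0.74 V, so the device is actually in triode.
In triode I_D = k_n[V_ov V_DS − ½ V_DS²] and I_D = (V_DD − V_DS)/R_D. Equating: 47.3 V_DS² − 71.07 V_DS + 14.4 = 0, giving V_DS = 0.241 V (the root below V_ov).
I_D = (14.4 − 0.241) / 26.9 = 0.526 mA.

I_D = 0.526 mA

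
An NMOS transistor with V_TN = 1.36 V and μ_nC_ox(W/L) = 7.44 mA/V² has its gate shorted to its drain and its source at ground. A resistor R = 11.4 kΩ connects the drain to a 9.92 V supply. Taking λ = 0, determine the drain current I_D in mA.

With gate tied to drain, V_GS = V_DS ≥ V_GS − V_TN, so the device is in saturation.
KCL at the drain: ½ k_n (V_GS − V_TN)² = (V_DD − V_GS)/R.
Let x = V_GS − 1.36. Then 42.4 x² + x − 8.56 = 0, giving x = 0.438 V (positive root), so V_GS = 1.8 V.
I_D = (V_DD − V_GS)/R = (9.92 − 1.8) / 11.4 = 0.712 mA.

I_D = 0.712 mA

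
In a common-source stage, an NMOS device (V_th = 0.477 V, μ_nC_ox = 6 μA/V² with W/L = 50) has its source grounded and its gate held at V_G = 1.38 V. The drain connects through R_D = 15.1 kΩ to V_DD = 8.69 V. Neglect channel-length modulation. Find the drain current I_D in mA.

I_D = 0.122 mA

V_GS = V_G = 1.38 V, so V_ov = 1.38 − 0.477 = 0.903 V.
k_n = μ_nC_ox · (W/L) = 0.3 mA/V².
Assume saturation: I_D = ½ k_n V_ov² = 0.5 × 0.3 × 0.903² = 0.122 mA, giving V_DS = V_DD − I_D R_D = 8.69 − 0.122 × 15.1 = 6.84 V.
V_DS = 6.84 V ≥ V_ov = 0.903 V, confirming saturation.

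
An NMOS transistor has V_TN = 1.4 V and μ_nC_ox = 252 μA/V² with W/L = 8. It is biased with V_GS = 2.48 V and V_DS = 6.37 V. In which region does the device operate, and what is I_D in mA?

k_n = μ_nC_ox · (W/L) = 2.016 mA/V².
V_ov = V_GS − V_TN = 2.48 − 1.4 = 1.08 V.
Since V_DS = 6.37 V ≥ V_ov = 1.08 V, the device is in saturation.
I_D = ½ k_n V_ov² = 0.5 × 2.016 × 1.08² = 1.18 mA.

Saturation; I_D = 1.18 mA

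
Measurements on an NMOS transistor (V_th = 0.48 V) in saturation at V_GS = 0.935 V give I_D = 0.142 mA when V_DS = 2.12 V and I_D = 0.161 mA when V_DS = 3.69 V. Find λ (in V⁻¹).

λ = 0.104 V⁻¹

With V_GS fixed, I_D ∝ (1 + λ V_DS) in saturation, so I_D2/I_D1 = (1 + λ V_DS2)/(1 + λ V_DS1).
0.161/0.142 = 1.134 = (1 + 3.69 λ)/(1 + 2.12 λ).
Solving: λ (I_D1 V_DS2 − I_D2 V_DS1) = I_D2 − I_D1, so λ = (0.161 − 0.142) / (0.142 × 3.69 − 0.161 × 2.12) = 0.019 / 0.183 = 0.104 V⁻¹.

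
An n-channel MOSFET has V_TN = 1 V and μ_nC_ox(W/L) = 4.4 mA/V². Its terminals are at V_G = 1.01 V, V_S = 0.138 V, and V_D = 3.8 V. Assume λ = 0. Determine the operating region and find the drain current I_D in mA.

V_GS = V_G − V_S = 1.01 − 0.138 = 0.872 V; V_DS = V_D − V_S = 3.8 − 0.138 = 3.66 V.
V_GS = 0.872 V < V_TN = 1 V, so the transistor is in cutoff.

Cutoff; I_D = 0 mA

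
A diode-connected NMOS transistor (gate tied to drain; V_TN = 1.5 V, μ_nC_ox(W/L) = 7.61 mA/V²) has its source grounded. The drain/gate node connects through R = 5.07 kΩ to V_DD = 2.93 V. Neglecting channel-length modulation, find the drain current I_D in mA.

I_D = 0.233 mA

With gate tied to drain, V_GS = V_DS ≥ V_GS − V_TN, so the device is in saturation.
KCL at the drain: ½ k_n (V_GS − V_TN)² = (V_DD − V_GS)/R.
Let x = V_GS − 1.5. Then 19.3 x² + x − 1.43 = 0, giving x = 0.248 V (positive root), so V_GS = 1.75 V.
I_D = (V_DD − V_GS)/R = (2.93 − 1.75) / 5.07 = 0.233 mA.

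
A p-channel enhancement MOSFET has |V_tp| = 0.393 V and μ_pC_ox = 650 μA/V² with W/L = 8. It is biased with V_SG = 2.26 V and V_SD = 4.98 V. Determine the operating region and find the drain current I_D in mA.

Saturation; I_D = 9.06 mA

k_p = μ_pC_ox · (W/L) = 5.2 mA/V².
V_ov = V_SG − |V_tp| = 2.26 − 0.393 = 1.87 V.
Since V_SD = 4.98 V ≥ V_ov = 1.87 V, the device is in saturation.
I_D = ½ k_p V_ov² = 0.5 × 5.2 × 1.87² = 9.06 mA.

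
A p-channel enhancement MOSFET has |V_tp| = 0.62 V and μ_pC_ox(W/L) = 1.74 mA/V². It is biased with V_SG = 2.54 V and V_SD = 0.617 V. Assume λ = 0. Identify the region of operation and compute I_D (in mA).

V_ov = V_SG − |V_tp| = 2.54 − 0.62 = 1.92 V.
Since V_SD = 0.617 V < V_ov = 1.92 V, the device is in the triode region.
I_D = k_p [V_ov · V_SD − ½ V_SD²] = 1.74 × [1.92 × 0.617 − 0.5 × 0.617²] = 1.73 mA.

Triode; I_D = 1.73 mA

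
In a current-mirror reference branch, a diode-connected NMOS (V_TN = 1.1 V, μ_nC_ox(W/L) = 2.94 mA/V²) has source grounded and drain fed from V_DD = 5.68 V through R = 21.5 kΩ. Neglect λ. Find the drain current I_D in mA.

I_D = 0.196 mA

With gate tied to drain, V_GS = V_DS ≥ V_GS − V_TN, so the device is in saturation.
KCL at the drain: ½ k_n (V_GS − V_TN)² = (V_DD − V_GS)/R.
Let x = V_GS − 1.1. Then 31.6 x² + x − 4.58 = 0, giving x = 0.365 V (positive root), so V_GS = 1.47 V.
I_D = (V_DD − V_GS)/R = (5.68 − 1.47) / 21.5 = 0.196 mA.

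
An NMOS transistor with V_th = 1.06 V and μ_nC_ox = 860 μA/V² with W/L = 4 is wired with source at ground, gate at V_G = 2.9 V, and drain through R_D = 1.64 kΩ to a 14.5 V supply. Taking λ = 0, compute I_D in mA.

V_GS = V_G = 2.9 V, so V_ov = 2.9 − 1.06 = 1.84 V.
k_n = μ_nC_ox · (W/L) = 3.44 mA/V².
Assume saturation: I_D = ½ k_n V_ov² = 0.5 × 3.44 × 1.84² = 5.82 mA, giving V_DS = V_DD − I_D R_D = 14.5 − 5.82 × 1.64 = 4.95 V.
V_DS = 4.95 V ≥ V_ov = 1.84 V, confirming saturation.

I_D = 5.82 mA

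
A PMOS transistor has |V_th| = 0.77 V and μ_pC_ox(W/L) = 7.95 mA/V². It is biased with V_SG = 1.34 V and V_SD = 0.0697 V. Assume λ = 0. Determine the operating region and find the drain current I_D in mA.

Triode; I_D = 0.297 mA

V_ov = V_SG − |V_th| = 1.34 − 0.77 = 0.57 V.
Since V_SD = 0.0697 V < V_ov = 0.57 V, the device is in the triode region.
I_D = k_p [V_ov · V_SD − ½ V_SD²] = 7.95 × [0.57 × 0.0697 − 0.5 × 0.0697²] = 0.297 mA.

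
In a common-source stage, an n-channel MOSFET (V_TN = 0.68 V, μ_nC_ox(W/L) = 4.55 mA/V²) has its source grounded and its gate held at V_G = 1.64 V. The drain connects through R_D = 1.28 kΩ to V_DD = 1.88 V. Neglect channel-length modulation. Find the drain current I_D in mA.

I_D = 1.21 mA

V_GS = V_G = 1.64 V, so V_ov = 1.64 − 0.68 = 0.96 V.
Assume saturation: I_D = ½ k_n V_ov² = 0.5 × 4.55 × 0.96² = 2.1 mA, giving V_DS = V_DD − I_D R_D = 1.88 − 2.1 × 1.28 = -0.804 V.
But -0.804 V < V_ov = 0.96 V, so the device is actually in triode.
In triode I_D = k_n[V_ov V_DS − ½ V_DS²] and I_D = (V_DD − V_DS)/R_D. Equating: 2.91 V_DS² − 6.591 V_DS + 1.88 = 0, giving V_DS = 0.335 V (the root below V_ov).
I_D = (1.88 − 0.335) / 1.28 = 1.21 mA.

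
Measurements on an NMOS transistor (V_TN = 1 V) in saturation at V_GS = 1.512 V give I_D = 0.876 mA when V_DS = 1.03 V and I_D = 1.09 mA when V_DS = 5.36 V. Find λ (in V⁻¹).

With V_GS fixed, I_D ∝ (1 + λ V_DS) in saturation, so I_D2/I_D1 = (1 + λ V_DS2)/(1 + λ V_DS1).
1.09/0.876 = 1.244 = (1 + 5.36 λ)/(1 + 1.03 λ).
Solving: λ (I_D1 V_DS2 − I_D2 V_DS1) = I_D2 − I_D1, so λ = (1.09 − 0.876) / (0.876 × 5.36 − 1.09 × 1.03) = 0.214 / 3.57 = 0.0599 V⁻¹.

λ = 0.0599 V⁻¹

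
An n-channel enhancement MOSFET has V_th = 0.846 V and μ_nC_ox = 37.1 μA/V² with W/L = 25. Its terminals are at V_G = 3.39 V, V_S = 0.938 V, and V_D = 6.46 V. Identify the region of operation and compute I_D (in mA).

Saturation; I_D = 1.20 mA

V_GS = V_G − V_S = 3.39 − 0.938 = 2.45 V; V_DS = V_D − V_S = 6.46 − 0.938 = 5.52 V.
k_n = μ_nC_ox · (W/L) = 0.9275 mA/V².
V_ov = V_GS − V_th = 2.45 − 0.846 = 1.61 V.
Since V_DS = 5.52 V ≥ V_ov = 1.61 V, the device is in saturation.
I_D = ½ k_n V_ov² = 0.5 × 0.9275 × 1.61² = 1.2 mA.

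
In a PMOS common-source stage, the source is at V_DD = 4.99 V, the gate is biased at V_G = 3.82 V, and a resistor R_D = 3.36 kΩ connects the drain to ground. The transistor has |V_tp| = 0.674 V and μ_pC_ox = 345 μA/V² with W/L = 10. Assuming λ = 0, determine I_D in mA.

V_SG = V_DD − V_G = 4.99 − 3.82 = 1.17 V, so V_ov = 1.17 − 0.674 = 0.496 V.
k_p = μ_pC_ox · (W/L) = 3.45 mA/V².
Assume saturation: I_D = ½ k_p V_ov² = 0.5 × 3.45 × 0.496² = 0.424 mA, giving V_SD = V_DD − I_D R_D = 4.99 − 0.424 × 3.36 = 3.56 V.
V_SD = 3.56 V ≥ V_ov = 0.496 V, confirming saturation.

I_D = 0.424 mA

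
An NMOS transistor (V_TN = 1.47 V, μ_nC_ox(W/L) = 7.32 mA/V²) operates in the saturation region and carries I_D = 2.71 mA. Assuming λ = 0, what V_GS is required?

In saturation I_D = ½ k_n (V_GS − V_TN)², so V_GS − V_TN = √(2 I_D / k_n) = √(2 × 2.71 / 7.32) = 0.86 V.
V_GS = 1.47 + 0.86 = 2.33 V.

V_GS = 2.33 V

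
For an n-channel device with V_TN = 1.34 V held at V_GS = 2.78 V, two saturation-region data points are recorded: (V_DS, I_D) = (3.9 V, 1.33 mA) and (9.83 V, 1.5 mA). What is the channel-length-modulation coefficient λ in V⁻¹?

λ = 0.0235 V⁻¹

With V_GS fixed, I_D ∝ (1 + λ V_DS) in saturation, so I_D2/I_D1 = (1 + λ V_DS2)/(1 + λ V_DS1).
1.5/1.33 = 1.128 = (1 + 9.83 λ)/(1 + 3.9 λ).
Solving: λ (I_D1 V_DS2 − I_D2 V_DS1) = I_D2 − I_D1, so λ = (1.5 − 1.33) / (1.33 × 9.83 − 1.5 × 3.9) = 0.17 / 7.22 = 0.0235 V⁻¹.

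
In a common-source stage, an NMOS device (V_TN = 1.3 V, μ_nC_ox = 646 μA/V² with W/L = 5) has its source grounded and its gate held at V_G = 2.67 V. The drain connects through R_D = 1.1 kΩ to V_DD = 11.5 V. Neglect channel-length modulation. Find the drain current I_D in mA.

V_GS = V_G = 2.67 V, so V_ov = 2.67 − 1.3 = 1.37 V.
k_n = μ_nC_ox · (W/L) = 3.23 mA/V².
Assume saturation: I_D = ½ k_n V_ov² = 0.5 × 3.23 × 1.37² = 3.03 mA, giving V_DS = V_DD − I_D R_D = 11.5 − 3.03 × 1.1 = 8.17 V.
V_DS = 8.17 V ≥ V_ov = 1.37 V, confirming saturation.

I_D = 3.03 mA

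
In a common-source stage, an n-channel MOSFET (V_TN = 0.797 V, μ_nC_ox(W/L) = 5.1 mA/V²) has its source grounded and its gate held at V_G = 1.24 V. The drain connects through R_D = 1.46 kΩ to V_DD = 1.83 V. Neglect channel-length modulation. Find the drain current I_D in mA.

I_D = 0.500 mA

V_GS = V_G = 1.24 V, so V_ov = 1.24 − 0.797 = 0.443 V.
Assume saturation: I_D = ½ k_n V_ov² = 0.5 × 5.1 × 0.443² = 0.5 mA, giving V_DS = V_DD − I_D R_D = 1.83 − 0.5 × 1.46 = 1.1 V.
V_DS = 1.1 V ≥ V_ov = 0.443 V, confirming saturation.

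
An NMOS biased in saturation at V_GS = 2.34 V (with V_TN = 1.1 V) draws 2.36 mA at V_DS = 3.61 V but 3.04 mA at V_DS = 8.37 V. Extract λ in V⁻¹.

With V_GS fixed, I_D ∝ (1 + λ V_DS) in saturation, so I_D2/I_D1 = (1 + λ V_DS2)/(1 + λ V_DS1).
3.04/2.36 = 1.288 = (1 + 8.37 λ)/(1 + 3.61 λ).
Solving: λ (I_D1 V_DS2 − I_D2 V_DS1) = I_D2 − I_D1, so λ = (3.04 − 2.36) / (2.36 × 8.37 − 3.04 × 3.61) = 0.68 / 8.78 = 0.0775 V⁻¹.

λ = 0.0775 V⁻¹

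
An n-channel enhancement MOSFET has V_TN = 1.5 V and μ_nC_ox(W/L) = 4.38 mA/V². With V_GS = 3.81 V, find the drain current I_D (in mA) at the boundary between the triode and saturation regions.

I_D = 11.7 mA

At the boundary V_DS = V_ov = V_GS − V_TN = 3.81 − 1.5 = 2.31 V.
I_D = ½ k_n V_ov² = 0.5 × 4.38 × 2.31² = 11.7 mA.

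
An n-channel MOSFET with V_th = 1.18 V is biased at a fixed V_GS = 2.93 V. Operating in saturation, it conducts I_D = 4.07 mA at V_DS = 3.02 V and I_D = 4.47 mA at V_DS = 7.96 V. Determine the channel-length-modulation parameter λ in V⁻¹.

With V_GS fixed, I_D ∝ (1 + λ V_DS) in saturation, so I_D2/I_D1 = (1 + λ V_DS2)/(1 + λ V_DS1).
4.47/4.07 = 1.098 = (1 + 7.96 λ)/(1 + 3.02 λ).
Solving: λ (I_D1 V_DS2 − I_D2 V_DS1) = I_D2 − I_D1, so λ = (4.47 − 4.07) / (4.07 × 7.96 − 4.47 × 3.02) = 0.4 / 18.9 = 0.0212 V⁻¹.

λ = 0.0212 V⁻¹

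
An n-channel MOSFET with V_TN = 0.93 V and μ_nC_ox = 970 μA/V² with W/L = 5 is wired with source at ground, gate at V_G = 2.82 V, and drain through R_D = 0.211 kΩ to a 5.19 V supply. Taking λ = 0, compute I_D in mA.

I_D = 8.66 mA

V_GS = V_G = 2.82 V, so V_ov = 2.82 − 0.93 = 1.89 V.
k_n = μ_nC_ox · (W/L) = 4.85 mA/V².
Assume saturation: I_D = ½ k_n V_ov² = 0.5 × 4.85 × 1.89² = 8.66 mA, giving V_DS = V_DD − I_D R_D = 5.19 − 8.66 × 0.211 = 3.36 V.
V_DS = 3.36 V ≥ V_ov = 1.89 V, confirming saturation.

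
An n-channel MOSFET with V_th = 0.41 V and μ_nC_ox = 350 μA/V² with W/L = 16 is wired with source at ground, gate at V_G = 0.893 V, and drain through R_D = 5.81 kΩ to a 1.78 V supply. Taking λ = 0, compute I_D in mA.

V_GS = V_G = 0.893 V, so V_ov = 0.893 − 0.41 = 0.483 V.
k_n = μ_nC_ox · (W/L) = 5.6 mA/V².
Assume saturation: I_D = ½ k_n V_ov² = 0.5 × 5.6 × 0.483² = 0.653 mA, giving V_DS = V_DD − I_D R_D = 1.78 − 0.653 × 5.81 = -2.02 V.
But -2.02 V < V_ov = 0.483 V, so the device is actually in triode.
In triode I_D = k_n[V_ov V_DS − ½ V_DS²] and I_D = (V_DD − V_DS)/R_D. Equating: 16.3 V_DS² − 16.71 V_DS + 1.78 = 0, giving V_DS = 0.121 V (the root below V_ov).
I_D = (1.78 − 0.121) / 5.81 = 0.286 mA.

I_D = 0.286 mA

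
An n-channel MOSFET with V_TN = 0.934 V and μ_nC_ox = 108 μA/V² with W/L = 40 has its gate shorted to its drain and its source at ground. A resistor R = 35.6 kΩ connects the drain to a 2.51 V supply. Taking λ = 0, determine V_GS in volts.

With gate tied to drain, V_GS = V_DS ≥ V_GS − V_TN, so the device is in saturation.
k_n = μ_nC_ox · (W/L) = 4.32 mA/V².
KCL at the drain: ½ k_n (V_GS − V_TN)² = (V_DD − V_GS)/R.
Let x = V_GS − 0.934. Then 76.9 x² + x − 1.576 = 0, giving x = 0.137 V (positive root), so V_GS = 1.07 V.
I_D = (V_DD − V_GS)/R = (2.51 − 1.07) / 35.6 = 0.0404 mA.

V_GS = 1.07 V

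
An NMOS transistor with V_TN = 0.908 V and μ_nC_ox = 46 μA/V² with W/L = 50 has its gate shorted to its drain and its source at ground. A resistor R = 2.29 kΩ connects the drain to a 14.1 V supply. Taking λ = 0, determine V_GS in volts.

With gate tied to drain, V_GS = V_DS ≥ V_GS − V_TN, so the device is in saturation.
k_n = μ_nC_ox · (W/L) = 2.3 mA/V².
KCL at the drain: ½ k_n (V_GS − V_TN)² = (V_DD − V_GS)/R.
Let x = V_GS − 0.908. Then 2.63 x² + x − 13.19 = 0, giving x = 2.06 V (positive root), so V_GS = 2.96 V.
I_D = (V_DD − V_GS)/R = (14.1 − 2.96) / 2.29 = 4.86 mA.

V_GS = 2.96 V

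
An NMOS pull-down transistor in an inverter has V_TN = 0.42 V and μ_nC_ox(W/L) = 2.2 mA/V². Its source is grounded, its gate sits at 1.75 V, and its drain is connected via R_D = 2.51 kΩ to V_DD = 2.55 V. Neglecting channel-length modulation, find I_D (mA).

I_D = 0.878 mA

V_GS = V_G = 1.75 V, so V_ov = 1.75 − 0.42 = 1.33 V.
Assume saturation: I_D = ½ k_n V_ov² = 0.5 × 2.2 × 1.33² = 1.95 mA, giving V_DS = V_DD − I_D R_D = 2.55 − 1.95 × 2.51 = -2.33 V.
But -2.33 V < V_ov = 1.33 V, so the device is actually in triode.
In triode I_D = k_n[V_ov V_DS − ½ V_DS²] and I_D = (V_DD − V_DS)/R_D. Equating: 2.76 V_DS² − 8.344 V_DS + 2.55 = 0, giving V_DS = 0.345 V (the root below V_ov).
I_D = (2.55 − 0.345) / 2.51 = 0.878 mA.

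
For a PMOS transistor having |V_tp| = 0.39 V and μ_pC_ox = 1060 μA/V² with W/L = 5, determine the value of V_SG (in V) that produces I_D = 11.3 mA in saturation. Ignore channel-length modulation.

k_p = μ_pC_ox · (W/L) = 5.3 mA/V².
In saturation I_D = ½ k_p (V_SG − |V_tp|)², so V_SG − |V_tp| = √(2 I_D / k_p) = √(2 × 11.3 / 5.3) = 2.06 V.
V_SG = 0.39 + 2.06 = 2.45 V.

V_SG = 2.45 V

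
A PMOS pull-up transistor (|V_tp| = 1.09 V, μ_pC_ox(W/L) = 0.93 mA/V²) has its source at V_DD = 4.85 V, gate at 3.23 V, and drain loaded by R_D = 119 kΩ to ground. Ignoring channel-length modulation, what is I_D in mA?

I_D = 0.0400 mA

V_SG = V_DD − V_G = 4.85 − 3.23 = 1.62 V, so V_ov = 1.62 − 1.09 = 0.53 V.
Assume saturation: I_D = ½ k_p V_ov² = 0.5 × 0.93 × 0.53² = 0.131 mA, giving V_SD = V_DD − I_D R_D = 4.85 − 0.131 × 119 = -10.7 V.
But -10.7 V < V_ov = 0.53 V, so the device is actually in triode.
In triode I_D = k_p[V_ov V_SD − ½ V_SD²] and I_D = (V_DD − V_SD)/R_D. Equating: 55.3 V_SD² − 59.66 V_SD + 4.85 = 0, giving V_SD = 0.0886 V (the root below V_ov).
I_D = (4.85 − 0.0886) / 119 = 0.04 mA.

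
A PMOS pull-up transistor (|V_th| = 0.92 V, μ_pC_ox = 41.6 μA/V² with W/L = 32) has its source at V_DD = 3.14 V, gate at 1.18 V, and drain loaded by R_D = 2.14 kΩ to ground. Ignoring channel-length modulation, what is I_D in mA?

I_D = 0.720 mA

V_SG = V_DD − V_G = 3.14 − 1.18 = 1.96 V, so V_ov = 1.96 − 0.92 = 1.04 V.
k_p = μ_pC_ox · (W/L) = 1.331 mA/V².
Assume saturation: I_D = ½ k_p V_ov² = 0.5 × 1.331 × 1.04² = 0.72 mA, giving V_SD = V_DD − I_D R_D = 3.14 − 0.72 × 2.14 = 1.6 V.
V_SD = 1.6 V ≥ V_ov = 1.04 V, confirming saturation.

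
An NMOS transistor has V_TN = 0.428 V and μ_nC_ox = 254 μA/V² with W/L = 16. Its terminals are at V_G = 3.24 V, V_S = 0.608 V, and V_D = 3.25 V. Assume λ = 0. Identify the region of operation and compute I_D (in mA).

V_GS = V_G − V_S = 3.24 − 0.608 = 2.63 V; V_DS = V_D − V_S = 3.25 − 0.608 = 2.64 V.
k_n = μ_nC_ox · (W/L) = 4.064 mA/V².
V_ov = V_GS − V_TN = 2.63 − 0.428 = 2.2 V.
Since V_DS = 2.64 V ≥ V_ov = 2.2 V, the device is in saturation.
I_D = ½ k_n V_ov² = 0.5 × 4.064 × 2.2² = 9.87 mA.

Saturation; I_D = 9.87 mA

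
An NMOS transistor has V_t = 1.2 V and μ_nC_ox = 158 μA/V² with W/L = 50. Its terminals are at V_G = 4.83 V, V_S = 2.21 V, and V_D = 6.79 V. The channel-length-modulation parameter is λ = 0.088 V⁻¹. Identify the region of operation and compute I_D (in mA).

Saturation; I_D = 11.2 mA

V_GS = V_G − V_S = 4.83 − 2.21 = 2.62 V; V_DS = V_D − V_S = 6.79 − 2.21 = 4.58 V.
k_n = μ_nC_ox · (W/L) = 7.9 mA/V².
V_ov = V_GS − V_t = 2.62 − 1.2 = 1.42 V.
Since V_DS = 4.58 V ≥ V_ov = 1.42 V, the device is in saturation.
I_D = ½ k_n V_ov² (1 + λ V_DS) = 0.5 × 7.9 × 1.42² × (1 + 0.088 × 4.58) = 11.2 mA.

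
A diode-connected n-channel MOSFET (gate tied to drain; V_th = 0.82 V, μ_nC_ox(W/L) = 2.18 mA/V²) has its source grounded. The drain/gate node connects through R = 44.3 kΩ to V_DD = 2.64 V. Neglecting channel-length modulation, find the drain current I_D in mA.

I_D = 0.0369 mA

With gate tied to drain, V_GS = V_DS ≥ V_GS − V_th, so the device is in saturation.
KCL at the drain: ½ k_n (V_GS − V_th)² = (V_DD − V_GS)/R.
Let x = V_GS − 0.82. Then 48.3 x² + x − 1.82 = 0, giving x = 0.184 V (positive root), so V_GS = 1 V.
I_D = (V_DD − V_GS)/R = (2.64 − 1) / 44.3 = 0.0369 mA.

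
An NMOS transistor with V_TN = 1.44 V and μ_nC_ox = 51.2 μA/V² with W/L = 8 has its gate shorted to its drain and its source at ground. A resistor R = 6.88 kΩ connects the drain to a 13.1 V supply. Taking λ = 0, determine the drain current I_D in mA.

I_D = 1.33 mA

With gate tied to drain, V_GS = V_DS ≥ V_GS − V_TN, so the device is in saturation.
k_n = μ_nC_ox · (W/L) = 0.4096 mA/V².
KCL at the drain: ½ k_n (V_GS − V_TN)² = (V_DD − V_GS)/R.
Let x = V_GS − 1.44. Then 1.41 x² + x − 11.66 = 0, giving x = 2.54 V (positive root), so V_GS = 3.98 V.
I_D = (V_DD − V_GS)/R = (13.1 − 3.98) / 6.88 = 1.33 mA.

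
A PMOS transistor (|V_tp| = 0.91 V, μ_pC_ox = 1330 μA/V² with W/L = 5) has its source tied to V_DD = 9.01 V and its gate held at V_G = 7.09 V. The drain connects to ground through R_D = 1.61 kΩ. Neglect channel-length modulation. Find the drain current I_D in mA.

I_D = 3.39 mA

V_SG = V_DD − V_G = 9.01 − 7.09 = 1.92 V, so V_ov = 1.92 − 0.91 = 1.01 V.
k_p = μ_pC_ox · (W/L) = 6.65 mA/V².
Assume saturation: I_D = ½ k_p V_ov² = 0.5 × 6.65 × 1.01² = 3.39 mA, giving V_SD = V_DD − I_D R_D = 9.01 − 3.39 × 1.61 = 3.55 V.
V_SD = 3.55 V ≥ V_ov = 1.01 V, confirming saturation.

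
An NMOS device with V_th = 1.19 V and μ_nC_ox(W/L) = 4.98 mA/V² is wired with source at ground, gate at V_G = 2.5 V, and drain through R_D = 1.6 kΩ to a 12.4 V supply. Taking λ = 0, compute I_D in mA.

V_GS = V_G = 2.5 V, so V_ov = 2.5 − 1.19 = 1.31 V.
Assume saturation: I_D = ½ k_n V_ov² = 0.5 × 4.98 × 1.31² = 4.27 mA, giving V_DS = V_DD − I_D R_D = 12.4 − 4.27 × 1.6 = 5.56 V.
V_DS = 5.56 V ≥ V_ov = 1.31 V, confirming saturation.

I_D = 4.27 mA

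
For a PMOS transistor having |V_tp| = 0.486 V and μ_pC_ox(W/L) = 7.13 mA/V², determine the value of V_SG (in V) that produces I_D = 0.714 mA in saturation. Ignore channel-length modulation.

V_SG = 0.934 V

In saturation I_D = ½ k_p (V_SG − |V_tp|)², so V_SG − |V_tp| = √(2 I_D / k_p) = √(2 × 0.714 / 7.13) = 0.448 V.
V_SG = 0.486 + 0.448 = 0.934 V.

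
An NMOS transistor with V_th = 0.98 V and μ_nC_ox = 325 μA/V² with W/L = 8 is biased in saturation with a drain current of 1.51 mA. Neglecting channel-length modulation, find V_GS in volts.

k_n = μ_nC_ox · (W/L) = 2.6 mA/V².
In saturation I_D = ½ k_n (V_GS − V_th)², so V_GS − V_th = √(2 I_D / k_n) = √(2 × 1.51 / 2.6) = 1.08 V.
V_GS = 0.98 + 1.08 = 2.06 V.

V_GS = 2.06 V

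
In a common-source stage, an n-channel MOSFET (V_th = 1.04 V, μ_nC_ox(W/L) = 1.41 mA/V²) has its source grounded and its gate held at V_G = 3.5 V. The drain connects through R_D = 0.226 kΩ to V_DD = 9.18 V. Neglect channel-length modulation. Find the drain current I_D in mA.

V_GS = V_G = 3.5 V, so V_ov = 3.5 − 1.04 = 2.46 V.
Assume saturation: I_D = ½ k_n V_ov² = 0.5 × 1.41 × 2.46² = 4.27 mA, giving V_DS = V_DD − I_D R_D = 9.18 − 4.27 × 0.226 = 8.22 V.
V_DS = 8.22 V ≥ V_ov = 2.46 V, confirming saturation.

I_D = 4.27 mA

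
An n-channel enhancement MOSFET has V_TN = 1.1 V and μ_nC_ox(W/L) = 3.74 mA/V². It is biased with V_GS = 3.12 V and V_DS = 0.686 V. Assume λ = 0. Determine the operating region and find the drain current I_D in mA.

Triode; I_D = 4.30 mA

V_ov = V_GS − V_TN = 3.12 − 1.1 = 2.02 V.
Since V_DS = 0.686 V < V_ov = 2.02 V, the device is in the triode region.
I_D = k_n [V_ov · V_DS − ½ V_DS²] = 3.74 × [2.02 × 0.686 − 0.5 × 0.686²] = 4.3 mA.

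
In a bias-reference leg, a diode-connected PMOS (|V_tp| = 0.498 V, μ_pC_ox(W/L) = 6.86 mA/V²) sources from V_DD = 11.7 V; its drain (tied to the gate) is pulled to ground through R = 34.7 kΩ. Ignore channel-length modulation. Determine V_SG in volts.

With gate tied to drain, V_SG = V_SD ≥ V_SG − |V_tp|, so the device is in saturation.
KCL at the drain: ½ k_p (V_SG − |V_tp|)² = (V_DD − V_SG)/R.
Let x = V_SG − 0.498. Then 119 x² + x − 11.2 = 0, giving x = 0.303 V (positive root), so V_SG = 0.801 V.
I_D = (V_DD − V_SG)/R = (11.7 − 0.801) / 34.7 = 0.314 mA.

V_SG = 0.801 V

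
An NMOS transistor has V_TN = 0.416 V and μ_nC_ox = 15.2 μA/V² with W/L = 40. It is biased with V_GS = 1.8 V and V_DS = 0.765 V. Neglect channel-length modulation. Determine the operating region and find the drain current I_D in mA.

Triode; I_D = 0.466 mA

k_n = μ_nC_ox · (W/L) = 0.608 mA/V².
V_ov = V_GS − V_TN = 1.8 − 0.416 = 1.38 V.
Since V_DS = 0.765 V < V_ov = 1.38 V, the device is in the triode region.
I_D = k_n [V_ov · V_DS − ½ V_DS²] = 0.608 × [1.38 × 0.765 − 0.5 × 0.765²] = 0.466 mA.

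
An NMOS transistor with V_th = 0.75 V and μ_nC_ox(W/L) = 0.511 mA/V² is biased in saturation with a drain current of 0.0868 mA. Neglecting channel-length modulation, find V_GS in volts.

V_GS = 1.33 V

In saturation I_D = ½ k_n (V_GS − V_th)², so V_GS − V_th = √(2 I_D / k_n) = √(2 × 0.0868 / 0.511) = 0.583 V.
V_GS = 0.75 + 0.583 = 1.33 V.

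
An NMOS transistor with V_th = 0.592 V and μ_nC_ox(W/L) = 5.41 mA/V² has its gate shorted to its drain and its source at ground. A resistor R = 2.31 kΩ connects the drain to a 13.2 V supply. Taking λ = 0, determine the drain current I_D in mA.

With gate tied to drain, V_GS = V_DS ≥ V_GS − V_th, so the device is in saturation.
KCL at the drain: ½ k_n (V_GS − V_th)² = (V_DD − V_GS)/R.
Let x = V_GS − 0.592. Then 6.25 x² + x − 12.61 = 0, giving x = 1.34 V (positive root), so V_GS = 1.93 V.
I_D = (V_DD − V_GS)/R = (13.2 − 1.93) / 2.31 = 4.88 mA.

I_D = 4.88 mA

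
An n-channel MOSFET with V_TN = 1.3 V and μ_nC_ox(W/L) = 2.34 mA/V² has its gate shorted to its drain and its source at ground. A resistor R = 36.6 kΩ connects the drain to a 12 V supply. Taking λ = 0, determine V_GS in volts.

With gate tied to drain, V_GS = V_DS ≥ V_GS − V_TN, so the device is in saturation.
KCL at the drain: ½ k_n (V_GS − V_TN)² = (V_DD − V_GS)/R.
Let x = V_GS − 1.3. Then 42.8 x² + x − 10.7 = 0, giving x = 0.488 V (positive root), so V_GS = 1.79 V.
I_D = (V_DD − V_GS)/R = (12 − 1.79) / 36.6 = 0.279 mA.

V_GS = 1.79 V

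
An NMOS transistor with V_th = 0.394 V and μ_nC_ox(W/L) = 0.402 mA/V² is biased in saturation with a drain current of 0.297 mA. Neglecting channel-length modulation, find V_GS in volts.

In saturation I_D = ½ k_n (V_GS − V_th)², so V_GS − V_th = √(2 I_D / k_n) = √(2 × 0.297 / 0.402) = 1.22 V.
V_GS = 0.394 + 1.22 = 1.61 V.

V_GS = 1.61 V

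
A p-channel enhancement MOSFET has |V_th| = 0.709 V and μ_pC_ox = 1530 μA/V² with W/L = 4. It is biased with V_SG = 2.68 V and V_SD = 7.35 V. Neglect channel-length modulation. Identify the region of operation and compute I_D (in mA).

Saturation; I_D = 11.9 mA

k_p = μ_pC_ox · (W/L) = 6.12 mA/V².
V_ov = V_SG − |V_th| = 2.68 − 0.709 = 1.97 V.
Since V_SD = 7.35 V ≥ V_ov = 1.97 V, the device is in saturation.
I_D = ½ k_p V_ov² = 0.5 × 6.12 × 1.97² = 11.9 mA.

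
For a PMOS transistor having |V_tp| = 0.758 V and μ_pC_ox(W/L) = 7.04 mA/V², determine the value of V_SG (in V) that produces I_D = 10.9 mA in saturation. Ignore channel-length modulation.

In saturation I_D = ½ k_p (V_SG − |V_tp|)², so V_SG − |V_tp| = √(2 I_D / k_p) = √(2 × 10.9 / 7.04) = 1.76 V.
V_SG = 0.758 + 1.76 = 2.52 V.

V_SG = 2.52 V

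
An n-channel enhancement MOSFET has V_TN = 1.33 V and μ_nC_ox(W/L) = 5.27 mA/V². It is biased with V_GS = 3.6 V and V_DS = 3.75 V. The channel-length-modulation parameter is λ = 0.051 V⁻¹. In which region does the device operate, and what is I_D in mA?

Saturation; I_D = 16.2 mA

V_ov = V_GS − V_TN = 3.6 − 1.33 = 2.27 V.
Since V_DS = 3.75 V ≥ V_ov = 2.27 V, the device is in saturation.
I_D = ½ k_n V_ov² (1 + λ V_DS) = 0.5 × 5.27 × 2.27² × (1 + 0.051 × 3.75) = 16.2 mA.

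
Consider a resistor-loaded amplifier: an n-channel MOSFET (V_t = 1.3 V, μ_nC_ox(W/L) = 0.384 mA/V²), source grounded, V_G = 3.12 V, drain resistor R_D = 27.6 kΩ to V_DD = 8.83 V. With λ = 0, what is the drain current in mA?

I_D = 0.302 mA

V_GS = V_G = 3.12 V, so V_ov = 3.12 − 1.3 = 1.82 V.
Assume saturation: I_D = ½ k_n V_ov² = 0.5 × 0.384 × 1.82² = 0.636 mA, giving V_DS = V_DD − I_D R_D = 8.83 − 0.636 × 27.6 = -8.72 V.
But -8.72 V < V_ov = 1.82 V, so the device is actually in triode.
In triode I_D = k_n[V_ov V_DS − ½ V_DS²] and I_D = (V_DD − V_DS)/R_D. Equating: 5.3 V_DS² − 20.29 V_DS + 8.83 = 0, giving V_DS = 0.501 V (the root below V_ov).
I_D = (8.83 − 0.501) / 27.6 = 0.302 mA.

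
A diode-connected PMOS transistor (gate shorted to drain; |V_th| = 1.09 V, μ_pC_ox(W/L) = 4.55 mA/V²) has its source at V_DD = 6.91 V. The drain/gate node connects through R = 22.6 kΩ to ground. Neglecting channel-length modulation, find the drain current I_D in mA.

With gate tied to drain, V_SG = V_SD ≥ V_SG − |V_th|, so the device is in saturation.
KCL at the drain: ½ k_p (V_SG − |V_th|)² = (V_DD − V_SG)/R.
Let x = V_SG − 1.09. Then 51.4 x² + x − 5.82 = 0, giving x = 0.327 V (positive root), so V_SG = 1.42 V.
I_D = (V_DD − V_SG)/R = (6.91 − 1.42) / 22.6 = 0.243 mA.

I_D = 0.243 mA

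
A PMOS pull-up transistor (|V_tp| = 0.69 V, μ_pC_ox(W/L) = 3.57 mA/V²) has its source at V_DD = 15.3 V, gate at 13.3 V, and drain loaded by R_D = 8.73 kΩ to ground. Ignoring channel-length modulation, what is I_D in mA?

V_SG = V_DD − V_G = 15.3 − 13.3 = 2 V, so V_ov = 2 − 0.69 = 1.31 V.
Assume saturation: I_D = ½ k_p V_ov² = 0.5 × 3.57 × 1.31² = 3.06 mA, giving V_SD = V_DD − I_D R_D = 15.3 − 3.06 × 8.73 = -11.4 V.
But -11.4 V < V_ov = 1.31 V, so the device is actually in triode.
In triode I_D = k_p[V_ov V_SD − ½ V_SD²] and I_D = (V_DD − V_SD)/R_D. Equating: 15.6 V_SD² − 41.83 V_SD + 15.3 = 0, giving V_SD = 0.437 V (the root below V_ov).
I_D = (15.3 − 0.437) / 8.73 = 1.7 mA.

I_D = 1.70 mA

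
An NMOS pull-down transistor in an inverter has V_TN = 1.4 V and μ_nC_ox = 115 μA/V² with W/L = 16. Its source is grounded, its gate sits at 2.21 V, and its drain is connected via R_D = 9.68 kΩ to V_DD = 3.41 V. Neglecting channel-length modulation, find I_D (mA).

I_D = 0.325 mA

V_GS = V_G = 2.21 V, so V_ov = 2.21 − 1.4 = 0.81 V.
k_n = μ_nC_ox · (W/L) = 1.84 mA/V².
Assume saturation: I_D = ½ k_n V_ov² = 0.5 × 1.84 × 0.81² = 0.604 mA, giving V_DS = V_DD − I_D R_D = 3.41 − 0.604 × 9.68 = -2.43 V.
But -2.43 V < V_ov = 0.81 V, so the device is actually in triode.
In triode I_D = k_n[V_ov V_DS − ½ V_DS²] and I_D = (V_DD − V_DS)/R_D. Equating: 8.91 V_DS² − 15.43 V_DS + 3.41 = 0, giving V_DS = 0.26 V (the root below V_ov).
I_D = (3.41 − 0.26) / 9.68 = 0.325 mA.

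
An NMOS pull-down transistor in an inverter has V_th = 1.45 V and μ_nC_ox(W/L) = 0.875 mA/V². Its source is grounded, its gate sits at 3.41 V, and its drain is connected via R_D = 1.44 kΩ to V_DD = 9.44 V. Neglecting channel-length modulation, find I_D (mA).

V_GS = V_G = 3.41 V, so V_ov = 3.41 − 1.45 = 1.96 V.
Assume saturation: I_D = ½ k_n V_ov² = 0.5 × 0.875 × 1.96² = 1.68 mA, giving V_DS = V_DD − I_D R_D = 9.44 − 1.68 × 1.44 = 7.02 V.
V_DS = 7.02 V ≥ V_ov = 1.96 V, confirming saturation.

I_D = 1.68 mA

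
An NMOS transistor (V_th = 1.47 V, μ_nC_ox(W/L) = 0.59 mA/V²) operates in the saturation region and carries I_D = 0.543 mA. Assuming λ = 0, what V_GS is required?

In saturation I_D = ½ k_n (V_GS − V_th)², so V_GS − V_th = √(2 I_D / k_n) = √(2 × 0.543 / 0.59) = 1.36 V.
V_GS = 1.47 + 1.36 = 2.83 V.

V_GS = 2.83 V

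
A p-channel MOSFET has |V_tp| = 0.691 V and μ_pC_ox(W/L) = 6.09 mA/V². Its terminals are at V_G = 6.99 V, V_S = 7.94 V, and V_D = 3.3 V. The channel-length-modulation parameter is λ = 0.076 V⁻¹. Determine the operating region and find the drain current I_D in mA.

Saturation; I_D = 0.276 mA

V_SG = V_S − V_G = 7.94 − 6.99 = 0.95 V; V_SD = V_S − V_D = 7.94 − 3.3 = 4.64 V.
V_ov = V_SG − |V_tp| = 0.95 − 0.691 = 0.259 V.
Since V_SD = 4.64 V ≥ V_ov = 0.259 V, the device is in saturation.
I_D = ½ k_p V_ov² (1 + λ V_SD) = 0.5 × 6.09 × 0.259² × (1 + 0.076 × 4.64) = 0.276 mA.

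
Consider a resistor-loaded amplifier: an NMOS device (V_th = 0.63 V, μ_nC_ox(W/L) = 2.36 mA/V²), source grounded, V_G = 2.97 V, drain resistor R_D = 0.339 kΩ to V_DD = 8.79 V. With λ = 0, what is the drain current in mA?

V_GS = V_G = 2.97 V, so V_ov = 2.97 − 0.63 = 2.34 V.
Assume saturation: I_D = ½ k_n V_ov² = 0.5 × 2.36 × 2.34² = 6.46 mA, giving V_DS = V_DD − I_D R_D = 8.79 − 6.46 × 0.339 = 6.6 V.
V_DS = 6.6 V ≥ V_ov = 2.34 V, confirming saturation.

I_D = 6.46 mA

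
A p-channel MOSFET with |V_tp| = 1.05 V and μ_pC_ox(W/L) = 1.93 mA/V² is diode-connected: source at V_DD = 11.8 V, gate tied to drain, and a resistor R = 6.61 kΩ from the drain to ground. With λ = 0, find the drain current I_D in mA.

With gate tied to drain, V_SG = V_SD ≥ V_SG − |V_tp|, so the device is in saturation.
KCL at the drain: ½ k_p (V_SG − |V_tp|)² = (V_DD − V_SG)/R.
Let x = V_SG − 1.05. Then 6.38 x² + x − 10.75 = 0, giving x = 1.22 V (positive root), so V_SG = 2.27 V.
I_D = (V_DD − V_SG)/R = (11.8 − 2.27) / 6.61 = 1.44 mA.

I_D = 1.44 mA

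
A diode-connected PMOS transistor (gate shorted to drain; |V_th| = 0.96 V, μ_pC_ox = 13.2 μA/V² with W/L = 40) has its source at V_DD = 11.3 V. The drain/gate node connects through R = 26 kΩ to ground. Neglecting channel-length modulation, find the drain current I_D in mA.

I_D = 0.353 mA

With gate tied to drain, V_SG = V_SD ≥ V_SG − |V_th|, so the device is in saturation.
k_p = μ_pC_ox · (W/L) = 0.528 mA/V².
KCL at the drain: ½ k_p (V_SG − |V_th|)² = (V_DD − V_SG)/R.
Let x = V_SG − 0.96. Then 6.86 x² + x − 10.34 = 0, giving x = 1.16 V (positive root), so V_SG = 2.12 V.
I_D = (V_DD − V_SG)/R = (11.3 − 2.12) / 26 = 0.353 mA.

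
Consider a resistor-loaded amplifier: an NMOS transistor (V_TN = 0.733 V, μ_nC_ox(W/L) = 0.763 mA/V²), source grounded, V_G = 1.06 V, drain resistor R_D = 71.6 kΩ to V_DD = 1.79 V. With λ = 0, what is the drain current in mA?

V_GS = V_G = 1.06 V, so V_ov = 1.06 − 0.733 = 0.327 V.
Assume saturation: I_D = ½ k_n V_ov² = 0.5 × 0.763 × 0.327² = 0.0408 mA, giving V_DS = V_DD − I_D R_D = 1.79 − 0.0408 × 71.6 = -1.13 V.
But -1.13 V < V_ov = 0.327 V, so the device is actually in triode.
In triode I_D = k_n[V_ov V_DS − ½ V_DS²] and I_D = (V_DD − V_DS)/R_D. Equating: 27.3 V_DS² − 18.86 V_DS + 1.79 = 0, giving V_DS = 0.114 V (the root below V_ov).
I_D = (1.79 − 0.114) / 71.6 = 0.0234 mA.

I_D = 0.0234 mA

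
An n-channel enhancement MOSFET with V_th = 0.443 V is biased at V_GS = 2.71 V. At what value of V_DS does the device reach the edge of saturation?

V_DS,sat = 2.27 V

The boundary between triode and saturation is V_DS = V_GS − V_th = V_ov.
V_ov = 2.71 − 0.443 = 2.27 V.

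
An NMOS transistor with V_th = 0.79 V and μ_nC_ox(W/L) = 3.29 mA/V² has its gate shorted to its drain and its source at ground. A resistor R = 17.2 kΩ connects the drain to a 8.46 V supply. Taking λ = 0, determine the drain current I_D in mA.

I_D = 0.417 mA

With gate tied to drain, V_GS = V_DS ≥ V_GS − V_th, so the device is in saturation.
KCL at the drain: ½ k_n (V_GS − V_th)² = (V_DD − V_GS)/R.
Let x = V_GS − 0.79. Then 28.3 x² + x − 7.67 = 0, giving x = 0.503 V (positive root), so V_GS = 1.29 V.
I_D = (V_DD − V_GS)/R = (8.46 − 1.29) / 17.2 = 0.417 mA.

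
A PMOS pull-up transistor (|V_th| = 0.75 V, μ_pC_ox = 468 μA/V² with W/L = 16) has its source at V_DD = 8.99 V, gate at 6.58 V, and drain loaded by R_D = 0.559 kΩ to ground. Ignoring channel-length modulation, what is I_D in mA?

V_SG = V_DD − V_G = 8.99 − 6.58 = 2.41 V, so V_ov = 2.41 − 0.75 = 1.66 V.
k_p = μ_pC_ox · (W/L) = 7.488 mA/V².
Assume saturation: I_D = ½ k_p V_ov² = 0.5 × 7.488 × 1.66² = 10.3 mA, giving V_SD = V_DD − I_D R_D = 8.99 − 10.3 × 0.559 = 3.22 V.
V_SD = 3.22 V ≥ V_ov = 1.66 V, confirming saturation.

I_D = 10.3 mA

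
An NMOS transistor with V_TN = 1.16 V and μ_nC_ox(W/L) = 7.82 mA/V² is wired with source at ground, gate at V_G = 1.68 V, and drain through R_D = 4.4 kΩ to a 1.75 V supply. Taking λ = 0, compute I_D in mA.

I_D = 0.375 mA

V_GS = V_G = 1.68 V, so V_ov = 1.68 − 1.16 = 0.52 V.
Assume saturation: I_D = ½ k_n V_ov² = 0.5 × 7.82 × 0.52² = 1.06 mA, giving V_DS = V_DD − I_D R_D = 1.75 − 1.06 × 4.4 = -2.9 V.
But -2.9 V < V_ov = 0.52 V, so the device is actually in triode.
In triode I_D = k_n[V_ov V_DS − ½ V_DS²] and I_D = (V_DD − V_DS)/R_D. Equating: 17.2 V_DS² − 18.89 V_DS + 1.75 = 0, giving V_DS = 0.102 V (the root below V_ov).
I_D = (1.75 − 0.102) / 4.4 = 0.375 mA.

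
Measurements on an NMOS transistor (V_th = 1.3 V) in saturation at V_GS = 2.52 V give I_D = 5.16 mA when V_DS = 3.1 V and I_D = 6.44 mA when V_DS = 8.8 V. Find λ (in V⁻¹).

With V_GS fixed, I_D ∝ (1 + λ V_DS) in saturation, so I_D2/I_D1 = (1 + λ V_DS2)/(1 + λ V_DS1).
6.44/5.16 = 1.248 = (1 + 8.8 λ)/(1 + 3.1 λ).
Solving: λ (I_D1 V_DS2 − I_D2 V_DS1) = I_D2 − I_D1, so λ = (6.44 − 5.16) / (5.16 × 8.8 − 6.44 × 3.1) = 1.28 / 25.4 = 0.0503 V⁻¹.

λ = 0.0503 V⁻¹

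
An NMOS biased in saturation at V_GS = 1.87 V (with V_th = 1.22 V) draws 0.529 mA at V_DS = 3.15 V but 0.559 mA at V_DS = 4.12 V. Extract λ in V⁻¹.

λ = 0.0717 V⁻¹

With V_GS fixed, I_D ∝ (1 + λ V_DS) in saturation, so I_D2/I_D1 = (1 + λ V_DS2)/(1 + λ V_DS1).
0.559/0.529 = 1.057 = (1 + 4.12 λ)/(1 + 3.15 λ).
Solving: λ (I_D1 V_DS2 − I_D2 V_DS1) = I_D2 − I_D1, so λ = (0.559 − 0.529) / (0.529 × 4.12 − 0.559 × 3.15) = 0.03 / 0.419 = 0.0717 V⁻¹.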